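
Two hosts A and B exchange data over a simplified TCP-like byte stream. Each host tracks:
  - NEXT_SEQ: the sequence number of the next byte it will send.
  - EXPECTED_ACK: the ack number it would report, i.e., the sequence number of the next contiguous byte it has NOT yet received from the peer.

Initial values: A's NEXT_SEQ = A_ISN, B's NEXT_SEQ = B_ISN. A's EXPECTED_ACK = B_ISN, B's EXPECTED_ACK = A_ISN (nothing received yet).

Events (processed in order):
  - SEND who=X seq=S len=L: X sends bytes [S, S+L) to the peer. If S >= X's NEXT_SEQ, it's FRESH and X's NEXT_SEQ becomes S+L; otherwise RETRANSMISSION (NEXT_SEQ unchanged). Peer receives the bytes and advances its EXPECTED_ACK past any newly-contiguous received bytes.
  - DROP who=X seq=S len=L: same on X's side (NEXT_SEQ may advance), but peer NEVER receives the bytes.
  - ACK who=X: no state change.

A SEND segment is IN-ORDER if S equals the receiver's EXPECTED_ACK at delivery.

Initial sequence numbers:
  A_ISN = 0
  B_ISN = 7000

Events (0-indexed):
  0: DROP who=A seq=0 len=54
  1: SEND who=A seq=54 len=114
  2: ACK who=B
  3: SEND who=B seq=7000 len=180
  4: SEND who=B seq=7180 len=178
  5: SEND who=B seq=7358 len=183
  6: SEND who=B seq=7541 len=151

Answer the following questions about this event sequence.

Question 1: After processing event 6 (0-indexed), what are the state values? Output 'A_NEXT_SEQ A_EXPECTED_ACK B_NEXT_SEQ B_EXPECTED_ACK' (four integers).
After event 0: A_seq=54 A_ack=7000 B_seq=7000 B_ack=0
After event 1: A_seq=168 A_ack=7000 B_seq=7000 B_ack=0
After event 2: A_seq=168 A_ack=7000 B_seq=7000 B_ack=0
After event 3: A_seq=168 A_ack=7180 B_seq=7180 B_ack=0
After event 4: A_seq=168 A_ack=7358 B_seq=7358 B_ack=0
After event 5: A_seq=168 A_ack=7541 B_seq=7541 B_ack=0
After event 6: A_seq=168 A_ack=7692 B_seq=7692 B_ack=0

168 7692 7692 0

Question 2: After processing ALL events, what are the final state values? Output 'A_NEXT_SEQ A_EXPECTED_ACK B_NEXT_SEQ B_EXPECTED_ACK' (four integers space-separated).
Answer: 168 7692 7692 0

Derivation:
After event 0: A_seq=54 A_ack=7000 B_seq=7000 B_ack=0
After event 1: A_seq=168 A_ack=7000 B_seq=7000 B_ack=0
After event 2: A_seq=168 A_ack=7000 B_seq=7000 B_ack=0
After event 3: A_seq=168 A_ack=7180 B_seq=7180 B_ack=0
After event 4: A_seq=168 A_ack=7358 B_seq=7358 B_ack=0
After event 5: A_seq=168 A_ack=7541 B_seq=7541 B_ack=0
After event 6: A_seq=168 A_ack=7692 B_seq=7692 B_ack=0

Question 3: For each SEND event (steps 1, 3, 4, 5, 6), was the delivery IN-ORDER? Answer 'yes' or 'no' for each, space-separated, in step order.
Step 1: SEND seq=54 -> out-of-order
Step 3: SEND seq=7000 -> in-order
Step 4: SEND seq=7180 -> in-order
Step 5: SEND seq=7358 -> in-order
Step 6: SEND seq=7541 -> in-order

Answer: no yes yes yes yes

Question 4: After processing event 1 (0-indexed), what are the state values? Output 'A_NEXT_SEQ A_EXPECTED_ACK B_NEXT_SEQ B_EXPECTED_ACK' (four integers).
After event 0: A_seq=54 A_ack=7000 B_seq=7000 B_ack=0
After event 1: A_seq=168 A_ack=7000 B_seq=7000 B_ack=0

168 7000 7000 0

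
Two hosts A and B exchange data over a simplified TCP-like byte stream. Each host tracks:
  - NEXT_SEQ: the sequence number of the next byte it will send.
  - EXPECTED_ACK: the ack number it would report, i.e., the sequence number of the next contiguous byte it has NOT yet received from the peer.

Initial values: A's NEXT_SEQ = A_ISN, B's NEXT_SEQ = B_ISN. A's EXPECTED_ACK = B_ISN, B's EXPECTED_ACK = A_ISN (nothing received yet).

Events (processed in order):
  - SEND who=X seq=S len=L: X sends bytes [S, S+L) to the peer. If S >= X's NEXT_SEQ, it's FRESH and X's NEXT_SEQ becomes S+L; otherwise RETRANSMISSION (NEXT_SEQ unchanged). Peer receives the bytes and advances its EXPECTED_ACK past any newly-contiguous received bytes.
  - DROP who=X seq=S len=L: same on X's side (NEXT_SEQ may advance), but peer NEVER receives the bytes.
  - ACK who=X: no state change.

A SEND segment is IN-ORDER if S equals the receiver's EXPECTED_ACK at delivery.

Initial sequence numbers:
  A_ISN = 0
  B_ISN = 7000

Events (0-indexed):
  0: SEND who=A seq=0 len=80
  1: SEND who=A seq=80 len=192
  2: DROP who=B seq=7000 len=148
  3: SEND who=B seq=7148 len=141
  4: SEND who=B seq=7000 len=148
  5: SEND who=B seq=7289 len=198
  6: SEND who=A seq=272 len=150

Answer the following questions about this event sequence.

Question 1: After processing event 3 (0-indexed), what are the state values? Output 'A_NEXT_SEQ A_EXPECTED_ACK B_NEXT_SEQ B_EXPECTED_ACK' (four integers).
After event 0: A_seq=80 A_ack=7000 B_seq=7000 B_ack=80
After event 1: A_seq=272 A_ack=7000 B_seq=7000 B_ack=272
After event 2: A_seq=272 A_ack=7000 B_seq=7148 B_ack=272
After event 3: A_seq=272 A_ack=7000 B_seq=7289 B_ack=272

272 7000 7289 272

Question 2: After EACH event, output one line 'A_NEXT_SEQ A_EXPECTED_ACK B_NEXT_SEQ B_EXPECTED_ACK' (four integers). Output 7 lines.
80 7000 7000 80
272 7000 7000 272
272 7000 7148 272
272 7000 7289 272
272 7289 7289 272
272 7487 7487 272
422 7487 7487 422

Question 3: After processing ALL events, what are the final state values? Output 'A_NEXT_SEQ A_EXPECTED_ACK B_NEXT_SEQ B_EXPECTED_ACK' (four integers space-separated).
After event 0: A_seq=80 A_ack=7000 B_seq=7000 B_ack=80
After event 1: A_seq=272 A_ack=7000 B_seq=7000 B_ack=272
After event 2: A_seq=272 A_ack=7000 B_seq=7148 B_ack=272
After event 3: A_seq=272 A_ack=7000 B_seq=7289 B_ack=272
After event 4: A_seq=272 A_ack=7289 B_seq=7289 B_ack=272
After event 5: A_seq=272 A_ack=7487 B_seq=7487 B_ack=272
After event 6: A_seq=422 A_ack=7487 B_seq=7487 B_ack=422

Answer: 422 7487 7487 422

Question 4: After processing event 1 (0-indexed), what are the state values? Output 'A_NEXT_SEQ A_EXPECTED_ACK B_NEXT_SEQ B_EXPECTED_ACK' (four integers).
After event 0: A_seq=80 A_ack=7000 B_seq=7000 B_ack=80
After event 1: A_seq=272 A_ack=7000 B_seq=7000 B_ack=272

272 7000 7000 272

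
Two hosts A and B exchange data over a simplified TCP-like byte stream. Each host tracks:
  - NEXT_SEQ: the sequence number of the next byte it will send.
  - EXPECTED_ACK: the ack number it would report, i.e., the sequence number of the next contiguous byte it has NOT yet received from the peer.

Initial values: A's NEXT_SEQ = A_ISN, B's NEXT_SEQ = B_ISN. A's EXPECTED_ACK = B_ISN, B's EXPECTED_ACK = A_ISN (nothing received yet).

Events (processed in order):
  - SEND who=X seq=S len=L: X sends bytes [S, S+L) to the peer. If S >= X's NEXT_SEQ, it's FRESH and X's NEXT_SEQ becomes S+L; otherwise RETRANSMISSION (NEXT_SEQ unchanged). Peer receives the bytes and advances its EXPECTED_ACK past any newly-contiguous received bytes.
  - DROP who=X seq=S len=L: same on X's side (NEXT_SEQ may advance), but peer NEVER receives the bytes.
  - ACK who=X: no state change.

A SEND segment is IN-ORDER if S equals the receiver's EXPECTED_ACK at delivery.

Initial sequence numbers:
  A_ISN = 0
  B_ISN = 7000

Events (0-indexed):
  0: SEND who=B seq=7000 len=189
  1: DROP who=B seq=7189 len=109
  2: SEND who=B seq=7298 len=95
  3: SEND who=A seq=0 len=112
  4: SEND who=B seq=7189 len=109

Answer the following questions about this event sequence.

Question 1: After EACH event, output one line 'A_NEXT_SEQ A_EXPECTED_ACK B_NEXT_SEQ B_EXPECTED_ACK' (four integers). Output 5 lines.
0 7189 7189 0
0 7189 7298 0
0 7189 7393 0
112 7189 7393 112
112 7393 7393 112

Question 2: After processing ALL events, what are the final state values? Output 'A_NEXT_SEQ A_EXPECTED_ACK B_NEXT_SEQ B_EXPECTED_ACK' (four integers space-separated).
Answer: 112 7393 7393 112

Derivation:
After event 0: A_seq=0 A_ack=7189 B_seq=7189 B_ack=0
After event 1: A_seq=0 A_ack=7189 B_seq=7298 B_ack=0
After event 2: A_seq=0 A_ack=7189 B_seq=7393 B_ack=0
After event 3: A_seq=112 A_ack=7189 B_seq=7393 B_ack=112
After event 4: A_seq=112 A_ack=7393 B_seq=7393 B_ack=112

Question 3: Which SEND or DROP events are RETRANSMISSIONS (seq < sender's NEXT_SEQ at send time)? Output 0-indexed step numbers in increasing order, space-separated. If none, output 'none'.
Step 0: SEND seq=7000 -> fresh
Step 1: DROP seq=7189 -> fresh
Step 2: SEND seq=7298 -> fresh
Step 3: SEND seq=0 -> fresh
Step 4: SEND seq=7189 -> retransmit

Answer: 4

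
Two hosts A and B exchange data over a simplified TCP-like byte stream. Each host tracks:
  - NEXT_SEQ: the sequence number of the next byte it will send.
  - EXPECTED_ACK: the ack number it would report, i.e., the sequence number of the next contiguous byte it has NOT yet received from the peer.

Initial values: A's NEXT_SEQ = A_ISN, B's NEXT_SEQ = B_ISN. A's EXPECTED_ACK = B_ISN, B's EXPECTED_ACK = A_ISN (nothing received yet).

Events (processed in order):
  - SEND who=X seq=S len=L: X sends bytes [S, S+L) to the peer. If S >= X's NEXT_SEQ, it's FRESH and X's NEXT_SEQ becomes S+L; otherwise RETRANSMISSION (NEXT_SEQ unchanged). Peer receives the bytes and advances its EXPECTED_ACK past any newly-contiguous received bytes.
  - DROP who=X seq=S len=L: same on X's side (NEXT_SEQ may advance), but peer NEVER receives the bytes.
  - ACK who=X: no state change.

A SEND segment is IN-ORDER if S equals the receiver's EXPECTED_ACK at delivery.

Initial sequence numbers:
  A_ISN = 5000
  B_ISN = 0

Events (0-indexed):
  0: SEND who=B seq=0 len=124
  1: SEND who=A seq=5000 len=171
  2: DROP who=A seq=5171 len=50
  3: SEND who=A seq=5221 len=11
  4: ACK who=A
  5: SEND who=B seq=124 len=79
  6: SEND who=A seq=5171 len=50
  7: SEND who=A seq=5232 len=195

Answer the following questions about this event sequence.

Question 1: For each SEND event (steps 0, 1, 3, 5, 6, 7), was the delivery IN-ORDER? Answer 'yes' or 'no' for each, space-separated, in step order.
Answer: yes yes no yes yes yes

Derivation:
Step 0: SEND seq=0 -> in-order
Step 1: SEND seq=5000 -> in-order
Step 3: SEND seq=5221 -> out-of-order
Step 5: SEND seq=124 -> in-order
Step 6: SEND seq=5171 -> in-order
Step 7: SEND seq=5232 -> in-order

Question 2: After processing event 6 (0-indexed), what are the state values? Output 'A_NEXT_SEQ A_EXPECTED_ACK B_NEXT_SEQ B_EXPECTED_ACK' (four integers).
After event 0: A_seq=5000 A_ack=124 B_seq=124 B_ack=5000
After event 1: A_seq=5171 A_ack=124 B_seq=124 B_ack=5171
After event 2: A_seq=5221 A_ack=124 B_seq=124 B_ack=5171
After event 3: A_seq=5232 A_ack=124 B_seq=124 B_ack=5171
After event 4: A_seq=5232 A_ack=124 B_seq=124 B_ack=5171
After event 5: A_seq=5232 A_ack=203 B_seq=203 B_ack=5171
After event 6: A_seq=5232 A_ack=203 B_seq=203 B_ack=5232

5232 203 203 5232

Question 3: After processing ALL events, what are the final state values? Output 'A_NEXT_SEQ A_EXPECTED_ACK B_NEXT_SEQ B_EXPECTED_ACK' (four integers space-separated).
Answer: 5427 203 203 5427

Derivation:
After event 0: A_seq=5000 A_ack=124 B_seq=124 B_ack=5000
After event 1: A_seq=5171 A_ack=124 B_seq=124 B_ack=5171
After event 2: A_seq=5221 A_ack=124 B_seq=124 B_ack=5171
After event 3: A_seq=5232 A_ack=124 B_seq=124 B_ack=5171
After event 4: A_seq=5232 A_ack=124 B_seq=124 B_ack=5171
After event 5: A_seq=5232 A_ack=203 B_seq=203 B_ack=5171
After event 6: A_seq=5232 A_ack=203 B_seq=203 B_ack=5232
After event 7: A_seq=5427 A_ack=203 B_seq=203 B_ack=5427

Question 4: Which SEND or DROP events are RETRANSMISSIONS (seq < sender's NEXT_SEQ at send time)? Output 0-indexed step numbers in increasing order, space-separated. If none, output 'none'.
Step 0: SEND seq=0 -> fresh
Step 1: SEND seq=5000 -> fresh
Step 2: DROP seq=5171 -> fresh
Step 3: SEND seq=5221 -> fresh
Step 5: SEND seq=124 -> fresh
Step 6: SEND seq=5171 -> retransmit
Step 7: SEND seq=5232 -> fresh

Answer: 6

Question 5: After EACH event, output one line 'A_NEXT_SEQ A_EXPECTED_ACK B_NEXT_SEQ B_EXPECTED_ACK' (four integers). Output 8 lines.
5000 124 124 5000
5171 124 124 5171
5221 124 124 5171
5232 124 124 5171
5232 124 124 5171
5232 203 203 5171
5232 203 203 5232
5427 203 203 5427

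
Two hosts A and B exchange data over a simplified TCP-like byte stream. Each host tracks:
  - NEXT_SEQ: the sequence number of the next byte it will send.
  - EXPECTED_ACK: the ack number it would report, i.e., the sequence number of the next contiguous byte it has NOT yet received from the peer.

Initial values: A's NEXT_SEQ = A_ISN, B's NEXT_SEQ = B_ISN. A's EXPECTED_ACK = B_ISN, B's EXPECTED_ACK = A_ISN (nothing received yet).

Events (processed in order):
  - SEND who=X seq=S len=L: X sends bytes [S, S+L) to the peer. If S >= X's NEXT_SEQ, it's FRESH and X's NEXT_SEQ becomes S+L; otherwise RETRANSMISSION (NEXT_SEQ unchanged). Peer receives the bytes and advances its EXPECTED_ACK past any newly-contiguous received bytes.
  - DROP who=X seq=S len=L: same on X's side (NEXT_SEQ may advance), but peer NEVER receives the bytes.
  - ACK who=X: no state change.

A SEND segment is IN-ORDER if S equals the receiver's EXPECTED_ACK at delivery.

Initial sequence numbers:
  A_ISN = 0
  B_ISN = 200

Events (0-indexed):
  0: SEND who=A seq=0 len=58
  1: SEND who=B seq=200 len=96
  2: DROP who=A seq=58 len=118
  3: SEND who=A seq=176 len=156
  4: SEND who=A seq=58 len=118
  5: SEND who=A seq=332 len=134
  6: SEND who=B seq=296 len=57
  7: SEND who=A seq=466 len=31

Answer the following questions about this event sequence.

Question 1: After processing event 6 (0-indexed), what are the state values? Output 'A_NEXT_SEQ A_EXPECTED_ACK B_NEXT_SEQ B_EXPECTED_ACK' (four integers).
After event 0: A_seq=58 A_ack=200 B_seq=200 B_ack=58
After event 1: A_seq=58 A_ack=296 B_seq=296 B_ack=58
After event 2: A_seq=176 A_ack=296 B_seq=296 B_ack=58
After event 3: A_seq=332 A_ack=296 B_seq=296 B_ack=58
After event 4: A_seq=332 A_ack=296 B_seq=296 B_ack=332
After event 5: A_seq=466 A_ack=296 B_seq=296 B_ack=466
After event 6: A_seq=466 A_ack=353 B_seq=353 B_ack=466

466 353 353 466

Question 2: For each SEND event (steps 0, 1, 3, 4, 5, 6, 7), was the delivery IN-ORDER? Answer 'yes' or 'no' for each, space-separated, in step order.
Answer: yes yes no yes yes yes yes

Derivation:
Step 0: SEND seq=0 -> in-order
Step 1: SEND seq=200 -> in-order
Step 3: SEND seq=176 -> out-of-order
Step 4: SEND seq=58 -> in-order
Step 5: SEND seq=332 -> in-order
Step 6: SEND seq=296 -> in-order
Step 7: SEND seq=466 -> in-order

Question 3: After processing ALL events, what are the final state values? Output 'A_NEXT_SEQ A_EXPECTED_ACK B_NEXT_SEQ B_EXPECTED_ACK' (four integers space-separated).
Answer: 497 353 353 497

Derivation:
After event 0: A_seq=58 A_ack=200 B_seq=200 B_ack=58
After event 1: A_seq=58 A_ack=296 B_seq=296 B_ack=58
After event 2: A_seq=176 A_ack=296 B_seq=296 B_ack=58
After event 3: A_seq=332 A_ack=296 B_seq=296 B_ack=58
After event 4: A_seq=332 A_ack=296 B_seq=296 B_ack=332
After event 5: A_seq=466 A_ack=296 B_seq=296 B_ack=466
After event 6: A_seq=466 A_ack=353 B_seq=353 B_ack=466
After event 7: A_seq=497 A_ack=353 B_seq=353 B_ack=497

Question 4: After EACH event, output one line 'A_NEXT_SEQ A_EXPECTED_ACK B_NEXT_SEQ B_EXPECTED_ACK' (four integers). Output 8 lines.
58 200 200 58
58 296 296 58
176 296 296 58
332 296 296 58
332 296 296 332
466 296 296 466
466 353 353 466
497 353 353 497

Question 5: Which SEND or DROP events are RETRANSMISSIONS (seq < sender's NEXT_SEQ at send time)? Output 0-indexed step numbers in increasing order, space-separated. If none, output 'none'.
Step 0: SEND seq=0 -> fresh
Step 1: SEND seq=200 -> fresh
Step 2: DROP seq=58 -> fresh
Step 3: SEND seq=176 -> fresh
Step 4: SEND seq=58 -> retransmit
Step 5: SEND seq=332 -> fresh
Step 6: SEND seq=296 -> fresh
Step 7: SEND seq=466 -> fresh

Answer: 4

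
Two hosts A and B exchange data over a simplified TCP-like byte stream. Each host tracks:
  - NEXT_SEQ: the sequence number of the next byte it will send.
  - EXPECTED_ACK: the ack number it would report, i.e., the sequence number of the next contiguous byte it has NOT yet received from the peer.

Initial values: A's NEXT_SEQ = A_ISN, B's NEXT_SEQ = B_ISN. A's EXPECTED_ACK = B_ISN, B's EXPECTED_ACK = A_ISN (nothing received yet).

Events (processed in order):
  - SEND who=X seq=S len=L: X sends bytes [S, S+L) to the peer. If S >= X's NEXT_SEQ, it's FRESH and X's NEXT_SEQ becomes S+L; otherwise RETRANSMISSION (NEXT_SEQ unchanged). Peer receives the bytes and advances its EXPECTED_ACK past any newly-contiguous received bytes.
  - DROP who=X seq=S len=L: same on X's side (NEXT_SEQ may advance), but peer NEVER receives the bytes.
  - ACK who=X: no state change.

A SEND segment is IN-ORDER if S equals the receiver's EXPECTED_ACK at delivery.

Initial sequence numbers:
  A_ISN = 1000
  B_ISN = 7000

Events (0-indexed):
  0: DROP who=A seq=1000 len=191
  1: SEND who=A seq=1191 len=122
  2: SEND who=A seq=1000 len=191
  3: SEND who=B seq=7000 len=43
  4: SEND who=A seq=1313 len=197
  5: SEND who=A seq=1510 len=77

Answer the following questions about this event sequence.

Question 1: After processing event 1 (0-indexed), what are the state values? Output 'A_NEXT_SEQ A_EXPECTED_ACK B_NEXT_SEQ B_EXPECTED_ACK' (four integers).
After event 0: A_seq=1191 A_ack=7000 B_seq=7000 B_ack=1000
After event 1: A_seq=1313 A_ack=7000 B_seq=7000 B_ack=1000

1313 7000 7000 1000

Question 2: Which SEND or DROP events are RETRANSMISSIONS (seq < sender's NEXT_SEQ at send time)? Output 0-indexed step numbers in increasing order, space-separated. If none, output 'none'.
Answer: 2

Derivation:
Step 0: DROP seq=1000 -> fresh
Step 1: SEND seq=1191 -> fresh
Step 2: SEND seq=1000 -> retransmit
Step 3: SEND seq=7000 -> fresh
Step 4: SEND seq=1313 -> fresh
Step 5: SEND seq=1510 -> fresh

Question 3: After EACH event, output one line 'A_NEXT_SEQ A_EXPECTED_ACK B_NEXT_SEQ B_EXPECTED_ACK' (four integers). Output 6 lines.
1191 7000 7000 1000
1313 7000 7000 1000
1313 7000 7000 1313
1313 7043 7043 1313
1510 7043 7043 1510
1587 7043 7043 1587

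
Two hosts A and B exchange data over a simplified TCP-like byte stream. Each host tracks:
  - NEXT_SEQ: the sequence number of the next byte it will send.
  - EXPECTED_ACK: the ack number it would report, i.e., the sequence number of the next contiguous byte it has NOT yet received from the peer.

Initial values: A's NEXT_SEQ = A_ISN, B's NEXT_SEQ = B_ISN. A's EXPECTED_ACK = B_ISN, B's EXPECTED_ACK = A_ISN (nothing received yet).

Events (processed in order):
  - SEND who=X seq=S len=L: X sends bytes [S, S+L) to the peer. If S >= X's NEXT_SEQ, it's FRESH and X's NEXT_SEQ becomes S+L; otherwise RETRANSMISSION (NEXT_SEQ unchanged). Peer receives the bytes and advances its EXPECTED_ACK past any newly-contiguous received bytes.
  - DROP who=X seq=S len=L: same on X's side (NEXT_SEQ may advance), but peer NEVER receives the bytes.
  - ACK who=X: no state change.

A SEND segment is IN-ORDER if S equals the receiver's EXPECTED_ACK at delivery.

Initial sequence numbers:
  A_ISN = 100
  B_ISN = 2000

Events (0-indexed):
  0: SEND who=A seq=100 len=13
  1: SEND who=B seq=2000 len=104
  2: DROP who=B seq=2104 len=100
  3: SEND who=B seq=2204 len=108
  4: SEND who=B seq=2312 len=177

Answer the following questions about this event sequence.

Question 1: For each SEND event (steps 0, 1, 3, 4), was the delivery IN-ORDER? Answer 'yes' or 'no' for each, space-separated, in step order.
Step 0: SEND seq=100 -> in-order
Step 1: SEND seq=2000 -> in-order
Step 3: SEND seq=2204 -> out-of-order
Step 4: SEND seq=2312 -> out-of-order

Answer: yes yes no no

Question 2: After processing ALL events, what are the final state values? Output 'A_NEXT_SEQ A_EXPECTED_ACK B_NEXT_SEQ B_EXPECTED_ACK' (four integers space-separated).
After event 0: A_seq=113 A_ack=2000 B_seq=2000 B_ack=113
After event 1: A_seq=113 A_ack=2104 B_seq=2104 B_ack=113
After event 2: A_seq=113 A_ack=2104 B_seq=2204 B_ack=113
After event 3: A_seq=113 A_ack=2104 B_seq=2312 B_ack=113
After event 4: A_seq=113 A_ack=2104 B_seq=2489 B_ack=113

Answer: 113 2104 2489 113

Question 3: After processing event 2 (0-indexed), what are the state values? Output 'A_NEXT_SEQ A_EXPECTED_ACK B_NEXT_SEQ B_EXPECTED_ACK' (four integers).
After event 0: A_seq=113 A_ack=2000 B_seq=2000 B_ack=113
After event 1: A_seq=113 A_ack=2104 B_seq=2104 B_ack=113
After event 2: A_seq=113 A_ack=2104 B_seq=2204 B_ack=113

113 2104 2204 113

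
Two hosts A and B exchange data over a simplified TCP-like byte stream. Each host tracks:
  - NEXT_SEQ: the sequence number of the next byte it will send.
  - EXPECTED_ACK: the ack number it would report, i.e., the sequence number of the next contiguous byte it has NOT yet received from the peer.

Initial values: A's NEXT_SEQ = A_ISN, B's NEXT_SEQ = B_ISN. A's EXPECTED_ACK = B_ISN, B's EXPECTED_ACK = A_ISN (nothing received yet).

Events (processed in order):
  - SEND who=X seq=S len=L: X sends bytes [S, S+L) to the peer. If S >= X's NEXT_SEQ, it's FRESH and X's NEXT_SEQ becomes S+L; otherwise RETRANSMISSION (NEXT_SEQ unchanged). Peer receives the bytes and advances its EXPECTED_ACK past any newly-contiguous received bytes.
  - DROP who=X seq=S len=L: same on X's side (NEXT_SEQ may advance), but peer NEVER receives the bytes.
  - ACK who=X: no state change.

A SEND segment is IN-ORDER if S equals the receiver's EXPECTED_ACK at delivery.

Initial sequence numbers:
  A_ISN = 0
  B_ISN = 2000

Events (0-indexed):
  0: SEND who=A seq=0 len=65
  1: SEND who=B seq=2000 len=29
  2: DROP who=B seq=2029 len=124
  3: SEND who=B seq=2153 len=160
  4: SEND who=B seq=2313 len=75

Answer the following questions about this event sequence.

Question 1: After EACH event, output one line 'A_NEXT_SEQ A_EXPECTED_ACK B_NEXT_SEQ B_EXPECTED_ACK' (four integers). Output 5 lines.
65 2000 2000 65
65 2029 2029 65
65 2029 2153 65
65 2029 2313 65
65 2029 2388 65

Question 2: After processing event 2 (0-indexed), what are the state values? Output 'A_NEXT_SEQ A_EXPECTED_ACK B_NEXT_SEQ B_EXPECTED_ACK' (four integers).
After event 0: A_seq=65 A_ack=2000 B_seq=2000 B_ack=65
After event 1: A_seq=65 A_ack=2029 B_seq=2029 B_ack=65
After event 2: A_seq=65 A_ack=2029 B_seq=2153 B_ack=65

65 2029 2153 65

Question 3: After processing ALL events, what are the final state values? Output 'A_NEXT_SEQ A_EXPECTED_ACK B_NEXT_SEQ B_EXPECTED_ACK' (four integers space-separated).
Answer: 65 2029 2388 65

Derivation:
After event 0: A_seq=65 A_ack=2000 B_seq=2000 B_ack=65
After event 1: A_seq=65 A_ack=2029 B_seq=2029 B_ack=65
After event 2: A_seq=65 A_ack=2029 B_seq=2153 B_ack=65
After event 3: A_seq=65 A_ack=2029 B_seq=2313 B_ack=65
After event 4: A_seq=65 A_ack=2029 B_seq=2388 B_ack=65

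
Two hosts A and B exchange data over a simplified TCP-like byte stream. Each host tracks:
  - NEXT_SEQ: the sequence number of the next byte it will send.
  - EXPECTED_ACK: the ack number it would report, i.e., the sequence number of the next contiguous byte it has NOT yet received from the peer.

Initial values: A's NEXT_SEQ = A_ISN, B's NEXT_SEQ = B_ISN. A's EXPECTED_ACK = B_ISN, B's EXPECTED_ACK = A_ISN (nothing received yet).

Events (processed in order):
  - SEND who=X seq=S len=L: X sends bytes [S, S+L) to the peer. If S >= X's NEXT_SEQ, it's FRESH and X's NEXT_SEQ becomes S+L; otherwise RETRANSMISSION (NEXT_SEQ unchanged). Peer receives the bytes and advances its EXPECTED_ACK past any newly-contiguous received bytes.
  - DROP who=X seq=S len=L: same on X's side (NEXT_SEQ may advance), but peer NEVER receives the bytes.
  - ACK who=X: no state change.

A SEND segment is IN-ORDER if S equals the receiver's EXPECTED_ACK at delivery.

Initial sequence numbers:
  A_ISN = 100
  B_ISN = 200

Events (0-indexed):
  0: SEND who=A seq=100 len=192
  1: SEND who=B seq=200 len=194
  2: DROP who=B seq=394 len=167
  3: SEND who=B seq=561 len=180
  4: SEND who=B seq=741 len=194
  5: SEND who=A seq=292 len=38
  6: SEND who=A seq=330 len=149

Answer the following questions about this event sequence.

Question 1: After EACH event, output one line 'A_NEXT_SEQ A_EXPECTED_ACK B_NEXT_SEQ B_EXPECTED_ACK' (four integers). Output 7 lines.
292 200 200 292
292 394 394 292
292 394 561 292
292 394 741 292
292 394 935 292
330 394 935 330
479 394 935 479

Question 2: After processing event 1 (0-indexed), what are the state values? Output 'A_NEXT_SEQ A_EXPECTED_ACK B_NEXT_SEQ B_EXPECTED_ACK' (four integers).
After event 0: A_seq=292 A_ack=200 B_seq=200 B_ack=292
After event 1: A_seq=292 A_ack=394 B_seq=394 B_ack=292

292 394 394 292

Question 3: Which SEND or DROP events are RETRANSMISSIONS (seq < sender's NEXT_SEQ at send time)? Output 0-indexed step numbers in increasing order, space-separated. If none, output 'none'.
Step 0: SEND seq=100 -> fresh
Step 1: SEND seq=200 -> fresh
Step 2: DROP seq=394 -> fresh
Step 3: SEND seq=561 -> fresh
Step 4: SEND seq=741 -> fresh
Step 5: SEND seq=292 -> fresh
Step 6: SEND seq=330 -> fresh

Answer: none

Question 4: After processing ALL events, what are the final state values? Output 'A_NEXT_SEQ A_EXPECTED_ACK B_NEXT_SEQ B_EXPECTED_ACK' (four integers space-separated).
After event 0: A_seq=292 A_ack=200 B_seq=200 B_ack=292
After event 1: A_seq=292 A_ack=394 B_seq=394 B_ack=292
After event 2: A_seq=292 A_ack=394 B_seq=561 B_ack=292
After event 3: A_seq=292 A_ack=394 B_seq=741 B_ack=292
After event 4: A_seq=292 A_ack=394 B_seq=935 B_ack=292
After event 5: A_seq=330 A_ack=394 B_seq=935 B_ack=330
After event 6: A_seq=479 A_ack=394 B_seq=935 B_ack=479

Answer: 479 394 935 479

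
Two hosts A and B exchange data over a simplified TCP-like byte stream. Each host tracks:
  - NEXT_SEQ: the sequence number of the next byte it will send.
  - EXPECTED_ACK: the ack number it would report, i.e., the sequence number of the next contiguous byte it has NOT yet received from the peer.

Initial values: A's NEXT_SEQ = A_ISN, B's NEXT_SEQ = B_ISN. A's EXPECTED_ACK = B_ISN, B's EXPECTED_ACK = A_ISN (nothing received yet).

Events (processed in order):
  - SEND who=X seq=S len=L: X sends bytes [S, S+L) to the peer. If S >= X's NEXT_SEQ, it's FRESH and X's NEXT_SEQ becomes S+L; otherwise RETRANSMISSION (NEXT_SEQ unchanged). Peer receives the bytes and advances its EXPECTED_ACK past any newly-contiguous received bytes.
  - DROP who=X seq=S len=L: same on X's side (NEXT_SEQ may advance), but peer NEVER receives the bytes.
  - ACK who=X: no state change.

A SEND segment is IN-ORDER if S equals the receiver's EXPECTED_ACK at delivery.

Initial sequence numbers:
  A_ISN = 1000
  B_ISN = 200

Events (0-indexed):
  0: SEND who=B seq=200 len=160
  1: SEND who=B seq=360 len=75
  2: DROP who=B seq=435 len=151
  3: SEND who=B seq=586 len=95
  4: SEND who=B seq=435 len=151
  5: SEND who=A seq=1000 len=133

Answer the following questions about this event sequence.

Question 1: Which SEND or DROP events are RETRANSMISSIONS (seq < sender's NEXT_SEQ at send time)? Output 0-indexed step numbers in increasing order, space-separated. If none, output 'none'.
Step 0: SEND seq=200 -> fresh
Step 1: SEND seq=360 -> fresh
Step 2: DROP seq=435 -> fresh
Step 3: SEND seq=586 -> fresh
Step 4: SEND seq=435 -> retransmit
Step 5: SEND seq=1000 -> fresh

Answer: 4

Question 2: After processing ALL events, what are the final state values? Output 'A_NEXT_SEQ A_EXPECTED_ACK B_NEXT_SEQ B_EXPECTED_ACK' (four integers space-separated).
Answer: 1133 681 681 1133

Derivation:
After event 0: A_seq=1000 A_ack=360 B_seq=360 B_ack=1000
After event 1: A_seq=1000 A_ack=435 B_seq=435 B_ack=1000
After event 2: A_seq=1000 A_ack=435 B_seq=586 B_ack=1000
After event 3: A_seq=1000 A_ack=435 B_seq=681 B_ack=1000
After event 4: A_seq=1000 A_ack=681 B_seq=681 B_ack=1000
After event 5: A_seq=1133 A_ack=681 B_seq=681 B_ack=1133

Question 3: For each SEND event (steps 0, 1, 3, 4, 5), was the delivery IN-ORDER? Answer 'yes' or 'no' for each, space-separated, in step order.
Answer: yes yes no yes yes

Derivation:
Step 0: SEND seq=200 -> in-order
Step 1: SEND seq=360 -> in-order
Step 3: SEND seq=586 -> out-of-order
Step 4: SEND seq=435 -> in-order
Step 5: SEND seq=1000 -> in-order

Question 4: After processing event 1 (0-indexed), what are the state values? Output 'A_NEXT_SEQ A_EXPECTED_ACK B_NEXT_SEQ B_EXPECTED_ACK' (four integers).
After event 0: A_seq=1000 A_ack=360 B_seq=360 B_ack=1000
After event 1: A_seq=1000 A_ack=435 B_seq=435 B_ack=1000

1000 435 435 1000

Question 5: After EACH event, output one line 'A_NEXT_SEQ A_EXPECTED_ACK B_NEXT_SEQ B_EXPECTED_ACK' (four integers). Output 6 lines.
1000 360 360 1000
1000 435 435 1000
1000 435 586 1000
1000 435 681 1000
1000 681 681 1000
1133 681 681 1133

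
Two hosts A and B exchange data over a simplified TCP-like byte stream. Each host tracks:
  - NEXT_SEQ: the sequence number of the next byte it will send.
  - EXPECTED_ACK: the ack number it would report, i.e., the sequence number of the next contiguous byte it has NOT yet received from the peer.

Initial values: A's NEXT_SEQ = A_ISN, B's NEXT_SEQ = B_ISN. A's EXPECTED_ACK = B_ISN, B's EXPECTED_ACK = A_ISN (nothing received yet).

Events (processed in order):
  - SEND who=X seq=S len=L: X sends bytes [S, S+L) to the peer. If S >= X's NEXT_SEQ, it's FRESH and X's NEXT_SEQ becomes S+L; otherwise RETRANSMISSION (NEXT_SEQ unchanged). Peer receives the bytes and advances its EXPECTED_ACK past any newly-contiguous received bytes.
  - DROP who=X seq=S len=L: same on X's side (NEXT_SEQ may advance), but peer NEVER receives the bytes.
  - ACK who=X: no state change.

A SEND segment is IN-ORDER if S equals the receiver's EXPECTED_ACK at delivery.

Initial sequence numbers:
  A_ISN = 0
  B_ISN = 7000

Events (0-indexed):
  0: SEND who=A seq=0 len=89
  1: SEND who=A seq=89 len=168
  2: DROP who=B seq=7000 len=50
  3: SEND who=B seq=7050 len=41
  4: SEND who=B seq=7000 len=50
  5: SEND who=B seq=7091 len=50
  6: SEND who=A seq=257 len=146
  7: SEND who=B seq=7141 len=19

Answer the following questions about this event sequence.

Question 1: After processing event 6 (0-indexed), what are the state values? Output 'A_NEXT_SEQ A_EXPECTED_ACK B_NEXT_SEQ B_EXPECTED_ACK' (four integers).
After event 0: A_seq=89 A_ack=7000 B_seq=7000 B_ack=89
After event 1: A_seq=257 A_ack=7000 B_seq=7000 B_ack=257
After event 2: A_seq=257 A_ack=7000 B_seq=7050 B_ack=257
After event 3: A_seq=257 A_ack=7000 B_seq=7091 B_ack=257
After event 4: A_seq=257 A_ack=7091 B_seq=7091 B_ack=257
After event 5: A_seq=257 A_ack=7141 B_seq=7141 B_ack=257
After event 6: A_seq=403 A_ack=7141 B_seq=7141 B_ack=403

403 7141 7141 403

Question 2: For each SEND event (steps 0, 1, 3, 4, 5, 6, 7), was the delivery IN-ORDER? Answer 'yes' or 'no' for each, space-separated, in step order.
Step 0: SEND seq=0 -> in-order
Step 1: SEND seq=89 -> in-order
Step 3: SEND seq=7050 -> out-of-order
Step 4: SEND seq=7000 -> in-order
Step 5: SEND seq=7091 -> in-order
Step 6: SEND seq=257 -> in-order
Step 7: SEND seq=7141 -> in-order

Answer: yes yes no yes yes yes yes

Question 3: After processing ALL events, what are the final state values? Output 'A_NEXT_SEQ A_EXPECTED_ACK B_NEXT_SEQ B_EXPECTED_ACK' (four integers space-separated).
Answer: 403 7160 7160 403

Derivation:
After event 0: A_seq=89 A_ack=7000 B_seq=7000 B_ack=89
After event 1: A_seq=257 A_ack=7000 B_seq=7000 B_ack=257
After event 2: A_seq=257 A_ack=7000 B_seq=7050 B_ack=257
After event 3: A_seq=257 A_ack=7000 B_seq=7091 B_ack=257
After event 4: A_seq=257 A_ack=7091 B_seq=7091 B_ack=257
After event 5: A_seq=257 A_ack=7141 B_seq=7141 B_ack=257
After event 6: A_seq=403 A_ack=7141 B_seq=7141 B_ack=403
After event 7: A_seq=403 A_ack=7160 B_seq=7160 B_ack=403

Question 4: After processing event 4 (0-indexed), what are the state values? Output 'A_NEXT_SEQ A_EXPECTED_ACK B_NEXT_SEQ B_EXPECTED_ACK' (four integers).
After event 0: A_seq=89 A_ack=7000 B_seq=7000 B_ack=89
After event 1: A_seq=257 A_ack=7000 B_seq=7000 B_ack=257
After event 2: A_seq=257 A_ack=7000 B_seq=7050 B_ack=257
After event 3: A_seq=257 A_ack=7000 B_seq=7091 B_ack=257
After event 4: A_seq=257 A_ack=7091 B_seq=7091 B_ack=257

257 7091 7091 257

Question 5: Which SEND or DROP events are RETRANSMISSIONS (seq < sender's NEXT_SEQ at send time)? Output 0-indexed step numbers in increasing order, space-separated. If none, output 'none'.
Step 0: SEND seq=0 -> fresh
Step 1: SEND seq=89 -> fresh
Step 2: DROP seq=7000 -> fresh
Step 3: SEND seq=7050 -> fresh
Step 4: SEND seq=7000 -> retransmit
Step 5: SEND seq=7091 -> fresh
Step 6: SEND seq=257 -> fresh
Step 7: SEND seq=7141 -> fresh

Answer: 4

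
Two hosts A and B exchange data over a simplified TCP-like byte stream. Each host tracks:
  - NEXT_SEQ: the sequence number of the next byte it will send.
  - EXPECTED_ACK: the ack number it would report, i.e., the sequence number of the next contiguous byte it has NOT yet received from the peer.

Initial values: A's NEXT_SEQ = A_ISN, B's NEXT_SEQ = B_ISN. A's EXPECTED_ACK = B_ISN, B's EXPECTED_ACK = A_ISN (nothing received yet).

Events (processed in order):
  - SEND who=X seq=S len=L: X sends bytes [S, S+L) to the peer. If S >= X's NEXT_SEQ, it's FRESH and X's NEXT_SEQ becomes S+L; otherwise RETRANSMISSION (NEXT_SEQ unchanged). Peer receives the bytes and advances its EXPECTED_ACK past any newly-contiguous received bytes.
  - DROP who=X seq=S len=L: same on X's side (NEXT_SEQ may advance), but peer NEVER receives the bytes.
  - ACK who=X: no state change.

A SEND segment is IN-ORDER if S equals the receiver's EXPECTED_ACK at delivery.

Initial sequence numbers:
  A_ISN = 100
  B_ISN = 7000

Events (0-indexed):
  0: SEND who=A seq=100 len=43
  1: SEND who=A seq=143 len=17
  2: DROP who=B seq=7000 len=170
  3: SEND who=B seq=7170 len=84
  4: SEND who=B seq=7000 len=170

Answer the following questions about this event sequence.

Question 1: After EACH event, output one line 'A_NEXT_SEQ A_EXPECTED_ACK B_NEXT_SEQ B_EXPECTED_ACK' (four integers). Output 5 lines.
143 7000 7000 143
160 7000 7000 160
160 7000 7170 160
160 7000 7254 160
160 7254 7254 160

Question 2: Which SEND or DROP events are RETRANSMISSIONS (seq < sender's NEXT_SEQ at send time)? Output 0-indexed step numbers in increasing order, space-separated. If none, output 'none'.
Step 0: SEND seq=100 -> fresh
Step 1: SEND seq=143 -> fresh
Step 2: DROP seq=7000 -> fresh
Step 3: SEND seq=7170 -> fresh
Step 4: SEND seq=7000 -> retransmit

Answer: 4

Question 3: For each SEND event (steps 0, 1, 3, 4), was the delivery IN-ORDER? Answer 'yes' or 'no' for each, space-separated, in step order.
Answer: yes yes no yes

Derivation:
Step 0: SEND seq=100 -> in-order
Step 1: SEND seq=143 -> in-order
Step 3: SEND seq=7170 -> out-of-order
Step 4: SEND seq=7000 -> in-order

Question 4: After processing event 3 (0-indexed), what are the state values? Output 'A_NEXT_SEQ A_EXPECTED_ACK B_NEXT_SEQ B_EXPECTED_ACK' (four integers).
After event 0: A_seq=143 A_ack=7000 B_seq=7000 B_ack=143
After event 1: A_seq=160 A_ack=7000 B_seq=7000 B_ack=160
After event 2: A_seq=160 A_ack=7000 B_seq=7170 B_ack=160
After event 3: A_seq=160 A_ack=7000 B_seq=7254 B_ack=160

160 7000 7254 160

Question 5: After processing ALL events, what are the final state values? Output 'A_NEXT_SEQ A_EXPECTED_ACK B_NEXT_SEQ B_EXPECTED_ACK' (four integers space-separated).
Answer: 160 7254 7254 160

Derivation:
After event 0: A_seq=143 A_ack=7000 B_seq=7000 B_ack=143
After event 1: A_seq=160 A_ack=7000 B_seq=7000 B_ack=160
After event 2: A_seq=160 A_ack=7000 B_seq=7170 B_ack=160
After event 3: A_seq=160 A_ack=7000 B_seq=7254 B_ack=160
After event 4: A_seq=160 A_ack=7254 B_seq=7254 B_ack=160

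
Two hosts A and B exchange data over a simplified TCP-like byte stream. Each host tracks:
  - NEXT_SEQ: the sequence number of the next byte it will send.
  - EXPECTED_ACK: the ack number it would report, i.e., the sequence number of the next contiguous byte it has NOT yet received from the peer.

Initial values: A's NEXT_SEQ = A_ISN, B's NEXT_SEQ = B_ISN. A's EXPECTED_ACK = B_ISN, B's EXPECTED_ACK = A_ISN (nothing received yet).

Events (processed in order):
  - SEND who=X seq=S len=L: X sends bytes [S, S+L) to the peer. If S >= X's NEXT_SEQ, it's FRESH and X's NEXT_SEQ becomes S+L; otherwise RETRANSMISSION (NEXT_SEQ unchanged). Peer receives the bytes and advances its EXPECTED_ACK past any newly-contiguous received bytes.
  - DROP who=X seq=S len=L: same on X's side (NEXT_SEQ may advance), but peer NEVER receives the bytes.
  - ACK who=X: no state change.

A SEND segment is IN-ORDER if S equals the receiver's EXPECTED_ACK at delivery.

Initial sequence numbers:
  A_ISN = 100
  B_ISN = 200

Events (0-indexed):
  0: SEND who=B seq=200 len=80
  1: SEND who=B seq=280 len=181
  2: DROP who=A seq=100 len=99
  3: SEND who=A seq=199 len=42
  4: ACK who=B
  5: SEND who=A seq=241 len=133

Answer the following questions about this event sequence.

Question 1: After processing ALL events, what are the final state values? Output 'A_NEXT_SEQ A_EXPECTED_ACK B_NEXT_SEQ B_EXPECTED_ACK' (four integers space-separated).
After event 0: A_seq=100 A_ack=280 B_seq=280 B_ack=100
After event 1: A_seq=100 A_ack=461 B_seq=461 B_ack=100
After event 2: A_seq=199 A_ack=461 B_seq=461 B_ack=100
After event 3: A_seq=241 A_ack=461 B_seq=461 B_ack=100
After event 4: A_seq=241 A_ack=461 B_seq=461 B_ack=100
After event 5: A_seq=374 A_ack=461 B_seq=461 B_ack=100

Answer: 374 461 461 100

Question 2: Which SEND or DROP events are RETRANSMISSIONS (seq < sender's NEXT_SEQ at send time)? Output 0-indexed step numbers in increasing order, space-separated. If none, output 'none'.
Step 0: SEND seq=200 -> fresh
Step 1: SEND seq=280 -> fresh
Step 2: DROP seq=100 -> fresh
Step 3: SEND seq=199 -> fresh
Step 5: SEND seq=241 -> fresh

Answer: none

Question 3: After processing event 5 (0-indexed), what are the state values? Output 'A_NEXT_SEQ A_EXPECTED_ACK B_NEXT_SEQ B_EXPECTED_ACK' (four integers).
After event 0: A_seq=100 A_ack=280 B_seq=280 B_ack=100
After event 1: A_seq=100 A_ack=461 B_seq=461 B_ack=100
After event 2: A_seq=199 A_ack=461 B_seq=461 B_ack=100
After event 3: A_seq=241 A_ack=461 B_seq=461 B_ack=100
After event 4: A_seq=241 A_ack=461 B_seq=461 B_ack=100
After event 5: A_seq=374 A_ack=461 B_seq=461 B_ack=100

374 461 461 100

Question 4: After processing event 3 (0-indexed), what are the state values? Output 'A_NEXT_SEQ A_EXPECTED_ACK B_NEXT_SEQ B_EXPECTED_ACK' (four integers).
After event 0: A_seq=100 A_ack=280 B_seq=280 B_ack=100
After event 1: A_seq=100 A_ack=461 B_seq=461 B_ack=100
After event 2: A_seq=199 A_ack=461 B_seq=461 B_ack=100
After event 3: A_seq=241 A_ack=461 B_seq=461 B_ack=100

241 461 461 100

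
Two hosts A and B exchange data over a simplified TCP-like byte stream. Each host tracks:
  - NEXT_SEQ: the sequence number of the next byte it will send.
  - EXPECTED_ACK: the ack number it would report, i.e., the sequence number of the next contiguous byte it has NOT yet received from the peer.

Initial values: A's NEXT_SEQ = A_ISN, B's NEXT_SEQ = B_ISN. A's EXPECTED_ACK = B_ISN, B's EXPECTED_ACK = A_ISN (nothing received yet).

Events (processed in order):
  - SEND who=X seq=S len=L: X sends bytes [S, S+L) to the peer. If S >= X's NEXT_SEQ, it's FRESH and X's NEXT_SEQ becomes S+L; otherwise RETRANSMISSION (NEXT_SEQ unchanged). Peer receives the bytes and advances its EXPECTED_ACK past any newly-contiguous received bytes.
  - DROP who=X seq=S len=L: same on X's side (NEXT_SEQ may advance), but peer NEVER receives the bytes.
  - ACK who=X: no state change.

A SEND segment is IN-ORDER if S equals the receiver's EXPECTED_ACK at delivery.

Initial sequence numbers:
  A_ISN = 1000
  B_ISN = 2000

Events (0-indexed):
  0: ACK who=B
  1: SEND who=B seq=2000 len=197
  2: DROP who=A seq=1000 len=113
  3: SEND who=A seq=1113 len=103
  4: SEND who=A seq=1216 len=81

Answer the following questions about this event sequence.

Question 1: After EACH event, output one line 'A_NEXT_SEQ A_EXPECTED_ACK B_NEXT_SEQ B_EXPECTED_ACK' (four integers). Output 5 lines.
1000 2000 2000 1000
1000 2197 2197 1000
1113 2197 2197 1000
1216 2197 2197 1000
1297 2197 2197 1000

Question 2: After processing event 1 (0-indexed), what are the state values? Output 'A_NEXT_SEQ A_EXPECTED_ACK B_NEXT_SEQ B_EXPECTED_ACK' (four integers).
After event 0: A_seq=1000 A_ack=2000 B_seq=2000 B_ack=1000
After event 1: A_seq=1000 A_ack=2197 B_seq=2197 B_ack=1000

1000 2197 2197 1000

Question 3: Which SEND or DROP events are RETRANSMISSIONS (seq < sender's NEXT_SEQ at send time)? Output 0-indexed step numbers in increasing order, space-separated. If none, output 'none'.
Step 1: SEND seq=2000 -> fresh
Step 2: DROP seq=1000 -> fresh
Step 3: SEND seq=1113 -> fresh
Step 4: SEND seq=1216 -> fresh

Answer: none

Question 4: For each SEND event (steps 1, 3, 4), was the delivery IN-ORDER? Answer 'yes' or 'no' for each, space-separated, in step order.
Answer: yes no no

Derivation:
Step 1: SEND seq=2000 -> in-order
Step 3: SEND seq=1113 -> out-of-order
Step 4: SEND seq=1216 -> out-of-order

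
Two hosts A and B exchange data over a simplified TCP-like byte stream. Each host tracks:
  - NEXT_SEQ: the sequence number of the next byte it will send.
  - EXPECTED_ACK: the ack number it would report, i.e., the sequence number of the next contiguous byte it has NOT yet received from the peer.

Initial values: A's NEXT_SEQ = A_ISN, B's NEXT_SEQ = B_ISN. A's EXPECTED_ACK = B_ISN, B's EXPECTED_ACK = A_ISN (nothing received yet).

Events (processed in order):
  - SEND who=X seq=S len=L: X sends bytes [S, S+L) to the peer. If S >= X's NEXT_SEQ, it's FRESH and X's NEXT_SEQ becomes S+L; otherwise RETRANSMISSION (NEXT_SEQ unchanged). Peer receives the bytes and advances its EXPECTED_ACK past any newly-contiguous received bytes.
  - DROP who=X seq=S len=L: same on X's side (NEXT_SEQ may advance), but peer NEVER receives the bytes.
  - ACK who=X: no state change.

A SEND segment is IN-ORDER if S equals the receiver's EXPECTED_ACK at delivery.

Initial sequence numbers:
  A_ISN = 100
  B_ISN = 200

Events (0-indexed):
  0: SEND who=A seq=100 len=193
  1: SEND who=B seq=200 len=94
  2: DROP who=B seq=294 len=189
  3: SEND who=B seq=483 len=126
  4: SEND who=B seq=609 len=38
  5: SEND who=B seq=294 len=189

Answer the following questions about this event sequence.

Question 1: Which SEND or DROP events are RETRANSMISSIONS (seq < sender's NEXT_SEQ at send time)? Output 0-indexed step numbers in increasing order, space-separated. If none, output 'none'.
Step 0: SEND seq=100 -> fresh
Step 1: SEND seq=200 -> fresh
Step 2: DROP seq=294 -> fresh
Step 3: SEND seq=483 -> fresh
Step 4: SEND seq=609 -> fresh
Step 5: SEND seq=294 -> retransmit

Answer: 5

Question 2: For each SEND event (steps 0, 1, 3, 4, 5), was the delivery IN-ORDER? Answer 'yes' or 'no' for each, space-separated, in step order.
Answer: yes yes no no yes

Derivation:
Step 0: SEND seq=100 -> in-order
Step 1: SEND seq=200 -> in-order
Step 3: SEND seq=483 -> out-of-order
Step 4: SEND seq=609 -> out-of-order
Step 5: SEND seq=294 -> in-order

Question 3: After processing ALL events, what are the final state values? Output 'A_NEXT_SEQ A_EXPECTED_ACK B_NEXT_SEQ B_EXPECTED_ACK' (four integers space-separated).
Answer: 293 647 647 293

Derivation:
After event 0: A_seq=293 A_ack=200 B_seq=200 B_ack=293
After event 1: A_seq=293 A_ack=294 B_seq=294 B_ack=293
After event 2: A_seq=293 A_ack=294 B_seq=483 B_ack=293
After event 3: A_seq=293 A_ack=294 B_seq=609 B_ack=293
After event 4: A_seq=293 A_ack=294 B_seq=647 B_ack=293
After event 5: A_seq=293 A_ack=647 B_seq=647 B_ack=293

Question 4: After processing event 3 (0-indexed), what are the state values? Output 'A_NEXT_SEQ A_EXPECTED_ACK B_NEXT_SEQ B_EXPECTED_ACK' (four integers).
After event 0: A_seq=293 A_ack=200 B_seq=200 B_ack=293
After event 1: A_seq=293 A_ack=294 B_seq=294 B_ack=293
After event 2: A_seq=293 A_ack=294 B_seq=483 B_ack=293
After event 3: A_seq=293 A_ack=294 B_seq=609 B_ack=293

293 294 609 293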